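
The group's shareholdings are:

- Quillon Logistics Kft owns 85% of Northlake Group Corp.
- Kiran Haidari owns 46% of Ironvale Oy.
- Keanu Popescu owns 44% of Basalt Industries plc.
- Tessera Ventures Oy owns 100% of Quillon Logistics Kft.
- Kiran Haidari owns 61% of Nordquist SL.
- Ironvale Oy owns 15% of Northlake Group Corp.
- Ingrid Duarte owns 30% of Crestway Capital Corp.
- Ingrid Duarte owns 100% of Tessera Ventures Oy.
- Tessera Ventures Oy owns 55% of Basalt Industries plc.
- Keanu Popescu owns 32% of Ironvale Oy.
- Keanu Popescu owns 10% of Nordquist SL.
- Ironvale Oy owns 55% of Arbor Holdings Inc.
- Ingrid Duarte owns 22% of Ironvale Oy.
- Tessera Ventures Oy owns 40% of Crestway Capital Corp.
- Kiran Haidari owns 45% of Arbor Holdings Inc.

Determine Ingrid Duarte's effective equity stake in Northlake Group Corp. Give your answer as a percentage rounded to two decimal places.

Ingrid reaches Northlake along 2 paths.
Via Ironvale: 22% × 15% = 3.3%.
Via Tessera → Quillon: 100% × 100% × 85% = 85%.
Total: 3.3% + 85% = 88.3%.
Rounded: 88.30%.

88.30%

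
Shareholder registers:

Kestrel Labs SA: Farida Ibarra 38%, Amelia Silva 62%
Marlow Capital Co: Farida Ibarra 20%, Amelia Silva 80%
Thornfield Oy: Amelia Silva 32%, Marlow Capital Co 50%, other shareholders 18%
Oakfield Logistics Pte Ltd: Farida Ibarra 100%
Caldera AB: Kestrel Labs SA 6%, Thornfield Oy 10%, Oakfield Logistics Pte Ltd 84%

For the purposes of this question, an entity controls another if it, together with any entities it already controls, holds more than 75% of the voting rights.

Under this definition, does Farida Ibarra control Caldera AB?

Yes

Farida holds 100% of Oakfield, so Farida controls Oakfield.
Oakfield holds 84% of Caldera, so Farida controls Caldera.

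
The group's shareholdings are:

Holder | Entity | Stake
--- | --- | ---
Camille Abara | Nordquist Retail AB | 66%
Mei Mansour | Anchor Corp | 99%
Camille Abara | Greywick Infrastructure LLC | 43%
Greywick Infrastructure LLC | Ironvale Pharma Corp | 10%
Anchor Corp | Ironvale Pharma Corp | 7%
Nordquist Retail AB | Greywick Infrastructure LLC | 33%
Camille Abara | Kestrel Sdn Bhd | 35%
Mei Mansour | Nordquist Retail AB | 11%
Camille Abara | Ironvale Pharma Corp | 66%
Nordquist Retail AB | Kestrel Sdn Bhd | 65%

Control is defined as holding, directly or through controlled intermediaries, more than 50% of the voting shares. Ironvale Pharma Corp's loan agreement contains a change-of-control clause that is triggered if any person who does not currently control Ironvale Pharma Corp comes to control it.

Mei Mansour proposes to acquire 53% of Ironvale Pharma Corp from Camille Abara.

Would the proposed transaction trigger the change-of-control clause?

Yes

The purchase adds only to Mei's holdings (Camille's stake shrinks), so Mei is the only person who could newly come to control Ironvale.
Mei holds 99% of Anchor, so Mei controls Anchor.
In Ironvale, Mei's side holds only 7%, not > 50%.
So before the transaction, Mei does not control Ironvale.
After the purchase, Mei holds 53% of Ironvale directly, and Camille's stake falls to 13%.
Anchor and Mei together hold 7% + 53% = 60% of Ironvale, so Mei controls Ironvale.
Mei did not control Ironvale before and does after, so the clause is triggered.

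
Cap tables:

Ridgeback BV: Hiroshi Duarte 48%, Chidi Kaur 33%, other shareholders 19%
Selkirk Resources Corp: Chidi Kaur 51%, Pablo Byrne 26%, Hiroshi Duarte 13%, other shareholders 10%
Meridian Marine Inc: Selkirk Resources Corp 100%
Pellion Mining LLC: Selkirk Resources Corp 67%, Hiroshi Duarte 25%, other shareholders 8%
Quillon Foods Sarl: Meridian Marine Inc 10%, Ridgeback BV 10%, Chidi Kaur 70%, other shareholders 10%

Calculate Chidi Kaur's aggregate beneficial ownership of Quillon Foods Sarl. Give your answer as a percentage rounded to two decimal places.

Chidi reaches Quillon along 3 paths.
Via Selkirk → Meridian: 51% × 100% × 10% = 5.1%.
Via Ridgeback: 33% × 10% = 3.3%.
Direct stake: 70% = 70%.
Total: 5.1% + 3.3% + 70% = 78.4%.
Rounded: 78.40%.

78.40%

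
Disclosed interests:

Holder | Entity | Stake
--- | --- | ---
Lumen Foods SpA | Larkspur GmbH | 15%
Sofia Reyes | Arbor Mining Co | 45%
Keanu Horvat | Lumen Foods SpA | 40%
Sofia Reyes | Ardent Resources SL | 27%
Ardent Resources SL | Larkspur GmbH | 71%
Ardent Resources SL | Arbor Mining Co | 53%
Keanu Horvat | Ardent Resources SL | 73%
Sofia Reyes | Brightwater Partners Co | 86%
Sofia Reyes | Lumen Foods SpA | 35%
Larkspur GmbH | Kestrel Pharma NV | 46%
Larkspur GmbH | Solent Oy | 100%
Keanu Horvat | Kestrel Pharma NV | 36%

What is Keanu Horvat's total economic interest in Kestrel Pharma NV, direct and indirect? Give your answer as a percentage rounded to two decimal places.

Keanu reaches Kestrel along 3 paths.
Via Lumen → Larkspur: 40% × 15% × 46% = 2.76%.
Via Ardent → Larkspur: 73% × 71% × 46% = 23.8418%.
Direct stake: 36% = 36%.
Total: 2.76% + 23.8418% + 36% = 62.6018%.
Rounded: 62.60%.

62.60%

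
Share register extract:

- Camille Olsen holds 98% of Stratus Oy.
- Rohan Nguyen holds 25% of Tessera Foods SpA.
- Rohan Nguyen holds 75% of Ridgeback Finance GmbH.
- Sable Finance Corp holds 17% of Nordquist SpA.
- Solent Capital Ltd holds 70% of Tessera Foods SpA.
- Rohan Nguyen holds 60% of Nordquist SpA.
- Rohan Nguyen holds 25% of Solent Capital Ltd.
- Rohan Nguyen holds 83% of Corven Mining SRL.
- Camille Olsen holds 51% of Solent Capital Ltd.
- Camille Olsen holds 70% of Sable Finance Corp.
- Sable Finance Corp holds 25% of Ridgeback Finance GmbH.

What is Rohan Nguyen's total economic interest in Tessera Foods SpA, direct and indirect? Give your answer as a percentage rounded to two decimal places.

42.50%

Rohan reaches Tessera along 2 paths.
Via Solent: 25% × 70% = 17.5%.
Direct stake: 25% = 25%.
Total: 17.5% + 25% = 42.5%.
Rounded: 42.50%.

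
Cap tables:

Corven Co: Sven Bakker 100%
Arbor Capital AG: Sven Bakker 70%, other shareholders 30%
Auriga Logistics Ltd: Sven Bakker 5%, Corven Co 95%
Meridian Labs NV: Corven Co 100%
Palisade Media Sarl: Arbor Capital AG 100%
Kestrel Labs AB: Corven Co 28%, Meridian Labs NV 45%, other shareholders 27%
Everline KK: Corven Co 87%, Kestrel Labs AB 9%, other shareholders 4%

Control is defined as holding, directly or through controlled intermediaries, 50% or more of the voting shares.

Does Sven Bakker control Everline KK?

Yes

Sven holds 100% of Corven, so Sven controls Corven.
Corven holds 100% of Meridian, so Sven controls Meridian.
Corven and Meridian together hold 28% + 45% = 73% of Kestrel, so Sven controls Kestrel.
Corven and Kestrel together hold 87% + 9% = 96% of Everline, so Sven controls Everline.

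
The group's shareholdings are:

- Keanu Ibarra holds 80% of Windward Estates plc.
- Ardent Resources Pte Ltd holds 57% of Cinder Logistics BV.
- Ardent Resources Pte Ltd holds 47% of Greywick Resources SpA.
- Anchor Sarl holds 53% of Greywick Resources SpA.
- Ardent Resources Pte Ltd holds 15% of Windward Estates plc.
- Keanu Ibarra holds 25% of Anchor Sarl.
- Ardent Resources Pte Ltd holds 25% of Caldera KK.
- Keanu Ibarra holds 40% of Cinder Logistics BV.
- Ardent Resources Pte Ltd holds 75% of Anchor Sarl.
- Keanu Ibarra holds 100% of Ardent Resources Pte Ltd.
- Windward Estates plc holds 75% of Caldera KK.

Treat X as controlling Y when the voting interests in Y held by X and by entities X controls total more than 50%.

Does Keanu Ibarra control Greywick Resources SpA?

Keanu holds 100% of Ardent, so Keanu controls Ardent.
Ardent and Keanu together hold 75% + 25% = 100% of Anchor, so Keanu controls Anchor.
Ardent and Anchor together hold 47% + 53% = 100% of Greywick, so Keanu controls Greywick.

Yes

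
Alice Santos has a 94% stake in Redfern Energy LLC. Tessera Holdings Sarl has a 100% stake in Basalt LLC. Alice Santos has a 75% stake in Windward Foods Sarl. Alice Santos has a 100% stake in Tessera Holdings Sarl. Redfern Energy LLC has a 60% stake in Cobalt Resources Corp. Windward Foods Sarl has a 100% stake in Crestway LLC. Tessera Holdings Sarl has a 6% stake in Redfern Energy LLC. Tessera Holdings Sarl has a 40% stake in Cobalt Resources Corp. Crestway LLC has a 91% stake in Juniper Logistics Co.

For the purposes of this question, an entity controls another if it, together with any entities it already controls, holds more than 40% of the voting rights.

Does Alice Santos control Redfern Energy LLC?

Alice holds 100% of Tessera, so Alice controls Tessera.
Tessera and Alice together hold 6% + 94% = 100% of Redfern, so Alice controls Redfern.

Yes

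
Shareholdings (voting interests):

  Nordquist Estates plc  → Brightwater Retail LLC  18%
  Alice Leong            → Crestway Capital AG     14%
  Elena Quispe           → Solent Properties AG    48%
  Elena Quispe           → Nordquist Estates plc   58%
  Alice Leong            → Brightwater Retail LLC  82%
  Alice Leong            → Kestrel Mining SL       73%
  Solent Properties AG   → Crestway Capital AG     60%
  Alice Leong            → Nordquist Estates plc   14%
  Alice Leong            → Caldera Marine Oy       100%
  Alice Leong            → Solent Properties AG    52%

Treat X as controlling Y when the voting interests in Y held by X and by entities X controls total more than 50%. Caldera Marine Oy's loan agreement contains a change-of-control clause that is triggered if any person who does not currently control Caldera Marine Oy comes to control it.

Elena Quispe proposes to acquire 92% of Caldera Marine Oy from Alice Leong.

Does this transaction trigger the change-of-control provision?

The purchase adds only to Elena's holdings (Alice's stake shrinks), so Elena is the only person who could newly come to control Caldera.
Elena holds 58% of Nordquist, so Elena controls Nordquist.
Neither Elena nor any entity Elena controls holds any voting interest in Caldera.
So before the transaction, Elena does not control Caldera.
After the purchase, Elena holds 92% of Caldera directly, and Alice's stake falls to 8%.
Elena holds 92% of Caldera, so Elena controls Caldera.
Elena did not control Caldera before and does after, so the clause is triggered.

Yes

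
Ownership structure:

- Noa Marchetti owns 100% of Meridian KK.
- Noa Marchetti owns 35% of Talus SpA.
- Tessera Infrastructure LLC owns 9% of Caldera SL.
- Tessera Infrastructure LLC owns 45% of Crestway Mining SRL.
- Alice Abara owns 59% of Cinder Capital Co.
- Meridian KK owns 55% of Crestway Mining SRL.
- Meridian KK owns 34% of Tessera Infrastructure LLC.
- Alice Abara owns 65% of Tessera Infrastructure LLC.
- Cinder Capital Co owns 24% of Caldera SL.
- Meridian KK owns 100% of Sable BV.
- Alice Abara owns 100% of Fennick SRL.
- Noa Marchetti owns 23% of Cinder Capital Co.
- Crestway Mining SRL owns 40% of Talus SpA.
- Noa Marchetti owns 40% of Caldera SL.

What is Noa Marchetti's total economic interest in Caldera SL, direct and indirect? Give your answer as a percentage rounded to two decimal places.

Noa reaches Caldera along 3 paths.
Direct stake: 40% = 40%.
Via Meridian → Tessera: 100% × 34% × 9% = 3.06%.
Via Cinder: 23% × 24% = 5.52%.
Total: 40% + 3.06% + 5.52% = 48.58%.

48.58%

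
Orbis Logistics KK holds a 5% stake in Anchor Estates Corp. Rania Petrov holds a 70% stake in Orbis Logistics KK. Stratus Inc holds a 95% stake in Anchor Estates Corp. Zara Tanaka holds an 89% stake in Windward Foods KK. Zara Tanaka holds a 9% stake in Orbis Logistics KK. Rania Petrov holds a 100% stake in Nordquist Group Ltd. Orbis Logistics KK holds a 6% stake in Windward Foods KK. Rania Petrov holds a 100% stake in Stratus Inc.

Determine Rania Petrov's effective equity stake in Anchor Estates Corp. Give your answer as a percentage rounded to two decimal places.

98.50%

Rania reaches Anchor along 2 paths.
Via Orbis: 70% × 5% = 3.5%.
Via Stratus: 100% × 95% = 95%.
Total: 3.5% + 95% = 98.5%.
Rounded: 98.50%.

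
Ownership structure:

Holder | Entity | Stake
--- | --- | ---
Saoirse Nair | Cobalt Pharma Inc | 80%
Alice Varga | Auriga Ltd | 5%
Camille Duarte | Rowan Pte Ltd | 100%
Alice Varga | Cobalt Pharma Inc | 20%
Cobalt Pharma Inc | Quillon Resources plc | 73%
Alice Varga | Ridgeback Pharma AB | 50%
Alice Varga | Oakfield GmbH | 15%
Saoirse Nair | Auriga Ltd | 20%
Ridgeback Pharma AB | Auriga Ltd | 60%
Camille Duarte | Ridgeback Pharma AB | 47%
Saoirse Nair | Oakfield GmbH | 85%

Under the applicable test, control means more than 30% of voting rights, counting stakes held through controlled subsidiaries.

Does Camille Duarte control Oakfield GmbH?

No

Camille holds 47% of Ridgeback, so Camille controls Ridgeback.
Ridgeback holds 60% of Auriga, so Camille controls Auriga.
Camille holds 100% of Rowan, so Camille controls Rowan.
Neither Camille nor any entity Camille controls holds any voting interest in Oakfield.
So Camille does not control Oakfield.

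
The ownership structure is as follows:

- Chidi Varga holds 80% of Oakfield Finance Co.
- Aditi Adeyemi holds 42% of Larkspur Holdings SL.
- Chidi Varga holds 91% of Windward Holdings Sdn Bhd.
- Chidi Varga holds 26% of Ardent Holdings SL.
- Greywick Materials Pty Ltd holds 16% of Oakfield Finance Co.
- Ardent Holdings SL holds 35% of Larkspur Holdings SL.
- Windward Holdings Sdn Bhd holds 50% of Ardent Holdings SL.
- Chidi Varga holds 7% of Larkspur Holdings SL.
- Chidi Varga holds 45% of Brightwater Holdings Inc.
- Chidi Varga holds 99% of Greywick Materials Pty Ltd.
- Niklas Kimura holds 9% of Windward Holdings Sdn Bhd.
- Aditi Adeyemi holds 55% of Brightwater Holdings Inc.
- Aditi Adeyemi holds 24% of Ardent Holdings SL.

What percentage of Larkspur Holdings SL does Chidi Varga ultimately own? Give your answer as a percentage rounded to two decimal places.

32.03%

Chidi reaches Larkspur along 3 paths.
Via Windward → Ardent: 91% × 50% × 35% = 15.925%.
Via Ardent: 26% × 35% = 9.1%.
Direct stake: 7% = 7%.
Total: 15.925% + 9.1% + 7% = 32.025%.
Rounded: 32.03%.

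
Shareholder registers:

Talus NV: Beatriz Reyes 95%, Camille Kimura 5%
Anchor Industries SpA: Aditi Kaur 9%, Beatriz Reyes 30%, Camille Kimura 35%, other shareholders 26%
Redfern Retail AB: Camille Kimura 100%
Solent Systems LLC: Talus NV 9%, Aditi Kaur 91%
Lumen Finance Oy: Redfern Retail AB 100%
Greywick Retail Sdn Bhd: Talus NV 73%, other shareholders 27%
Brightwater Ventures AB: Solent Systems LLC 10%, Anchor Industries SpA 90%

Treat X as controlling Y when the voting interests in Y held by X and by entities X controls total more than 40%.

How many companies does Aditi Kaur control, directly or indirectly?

Aditi holds 91% of Solent, so Aditi controls Solent.
No other company's threshold is met.
Aditi controls 1 company.

1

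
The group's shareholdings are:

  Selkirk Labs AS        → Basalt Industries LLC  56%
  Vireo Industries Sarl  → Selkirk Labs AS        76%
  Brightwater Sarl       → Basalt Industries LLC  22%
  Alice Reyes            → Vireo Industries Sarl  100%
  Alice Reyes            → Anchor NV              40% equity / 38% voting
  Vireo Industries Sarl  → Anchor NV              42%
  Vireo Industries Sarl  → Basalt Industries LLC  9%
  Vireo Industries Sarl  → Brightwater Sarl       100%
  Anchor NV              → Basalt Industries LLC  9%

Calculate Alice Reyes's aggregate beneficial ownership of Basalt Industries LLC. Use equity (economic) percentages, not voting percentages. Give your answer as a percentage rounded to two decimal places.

Alice reaches Basalt along 5 paths.
Via Vireo → Selkirk: 100% × 76% × 56% = 42.56%.
Via Anchor: 40% × 9% = 3.6%.
Via Vireo → Anchor: 100% × 42% × 9% = 3.78%.
Via Vireo: 100% × 9% = 9%.
Via Vireo → Brightwater: 100% × 100% × 22% = 22%.
Total: 42.56% + 3.6% + 3.78% + 9% + 22% = 80.94%.

80.94%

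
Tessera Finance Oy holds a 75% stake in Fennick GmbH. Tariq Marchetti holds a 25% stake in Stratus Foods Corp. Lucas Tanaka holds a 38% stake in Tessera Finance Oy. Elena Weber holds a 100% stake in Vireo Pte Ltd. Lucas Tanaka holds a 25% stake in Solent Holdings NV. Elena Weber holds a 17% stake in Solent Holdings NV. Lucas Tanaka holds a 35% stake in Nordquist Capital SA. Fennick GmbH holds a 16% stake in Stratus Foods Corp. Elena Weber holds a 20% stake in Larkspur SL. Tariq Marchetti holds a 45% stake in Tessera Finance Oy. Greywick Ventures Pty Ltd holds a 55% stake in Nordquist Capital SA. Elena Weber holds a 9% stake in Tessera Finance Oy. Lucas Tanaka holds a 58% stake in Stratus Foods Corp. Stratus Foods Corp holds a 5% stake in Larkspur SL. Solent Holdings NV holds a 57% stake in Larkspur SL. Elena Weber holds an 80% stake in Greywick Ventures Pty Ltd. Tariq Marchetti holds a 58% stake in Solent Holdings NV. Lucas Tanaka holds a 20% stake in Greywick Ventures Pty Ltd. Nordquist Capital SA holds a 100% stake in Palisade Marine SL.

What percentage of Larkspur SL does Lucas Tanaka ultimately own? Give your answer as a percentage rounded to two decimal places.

17.38%

Lucas reaches Larkspur along 3 paths.
Via Solent: 25% × 57% = 14.25%.
Via Tessera → Fennick → Stratus: 38% × 75% × 16% × 5% = 0.228%.
Via Stratus: 58% × 5% = 2.9%.
Total: 14.25% + 0.228% + 2.9% = 17.378%.
Rounded: 17.38%.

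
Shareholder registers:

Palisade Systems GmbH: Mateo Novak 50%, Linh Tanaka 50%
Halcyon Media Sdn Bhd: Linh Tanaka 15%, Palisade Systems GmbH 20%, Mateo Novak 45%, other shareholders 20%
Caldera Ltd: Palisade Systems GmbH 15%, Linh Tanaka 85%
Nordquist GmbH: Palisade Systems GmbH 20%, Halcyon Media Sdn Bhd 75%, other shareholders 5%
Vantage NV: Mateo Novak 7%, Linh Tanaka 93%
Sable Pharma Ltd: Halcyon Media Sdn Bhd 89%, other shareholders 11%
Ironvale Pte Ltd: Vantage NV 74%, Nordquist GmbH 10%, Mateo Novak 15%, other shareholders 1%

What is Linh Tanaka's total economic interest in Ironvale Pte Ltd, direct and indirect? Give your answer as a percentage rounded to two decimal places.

71.70%

Linh reaches Ironvale along 4 paths.
Via Vantage: 93% × 74% = 68.82%.
Via Palisade → Nordquist: 50% × 20% × 10% = 1%.
Via Halcyon → Nordquist: 15% × 75% × 10% = 1.125%.
Via Palisade → Halcyon → Nordquist: 50% × 20% × 75% × 10% = 0.75%.
Total: 68.82% + 1% + 1.125% + 0.75% = 71.695%.
Rounded: 71.70%.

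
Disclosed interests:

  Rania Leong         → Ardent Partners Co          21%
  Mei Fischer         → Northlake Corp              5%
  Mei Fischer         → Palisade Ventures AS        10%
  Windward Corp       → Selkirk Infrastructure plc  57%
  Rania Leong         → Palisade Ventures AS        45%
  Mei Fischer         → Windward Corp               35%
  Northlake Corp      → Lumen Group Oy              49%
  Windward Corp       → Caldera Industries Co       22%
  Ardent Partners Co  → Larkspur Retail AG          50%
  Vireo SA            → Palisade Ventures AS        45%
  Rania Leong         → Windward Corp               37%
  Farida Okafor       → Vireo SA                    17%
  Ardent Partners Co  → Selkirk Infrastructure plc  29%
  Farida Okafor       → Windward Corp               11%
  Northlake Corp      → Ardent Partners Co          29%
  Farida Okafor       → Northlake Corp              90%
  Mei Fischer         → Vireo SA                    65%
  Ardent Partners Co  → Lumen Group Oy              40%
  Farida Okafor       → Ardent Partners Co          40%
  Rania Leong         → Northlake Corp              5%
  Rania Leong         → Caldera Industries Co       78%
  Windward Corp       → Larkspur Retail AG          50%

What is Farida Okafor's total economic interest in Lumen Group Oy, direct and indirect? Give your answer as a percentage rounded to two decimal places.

Farida reaches Lumen along 3 paths.
Via Northlake: 90% × 49% = 44.1%.
Via Ardent: 40% × 40% = 16%.
Via Northlake → Ardent: 90% × 29% × 40% = 10.44%.
Total: 44.1% + 16% + 10.44% = 70.54%.

70.54%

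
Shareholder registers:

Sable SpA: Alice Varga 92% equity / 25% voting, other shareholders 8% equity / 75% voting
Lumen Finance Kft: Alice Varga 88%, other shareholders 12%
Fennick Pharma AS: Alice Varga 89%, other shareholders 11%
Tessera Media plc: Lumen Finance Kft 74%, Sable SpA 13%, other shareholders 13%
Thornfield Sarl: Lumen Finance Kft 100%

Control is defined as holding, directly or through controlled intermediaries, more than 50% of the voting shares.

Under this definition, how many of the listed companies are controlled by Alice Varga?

4

Alice holds 88% of Lumen, so Alice controls Lumen.
Alice holds 89% of Fennick, so Alice controls Fennick.
Lumen holds 74% of Tessera, so Alice controls Tessera.
Lumen holds 100% of Thornfield, so Alice controls Thornfield.
No other company's threshold is met.
Alice controls 4 companies.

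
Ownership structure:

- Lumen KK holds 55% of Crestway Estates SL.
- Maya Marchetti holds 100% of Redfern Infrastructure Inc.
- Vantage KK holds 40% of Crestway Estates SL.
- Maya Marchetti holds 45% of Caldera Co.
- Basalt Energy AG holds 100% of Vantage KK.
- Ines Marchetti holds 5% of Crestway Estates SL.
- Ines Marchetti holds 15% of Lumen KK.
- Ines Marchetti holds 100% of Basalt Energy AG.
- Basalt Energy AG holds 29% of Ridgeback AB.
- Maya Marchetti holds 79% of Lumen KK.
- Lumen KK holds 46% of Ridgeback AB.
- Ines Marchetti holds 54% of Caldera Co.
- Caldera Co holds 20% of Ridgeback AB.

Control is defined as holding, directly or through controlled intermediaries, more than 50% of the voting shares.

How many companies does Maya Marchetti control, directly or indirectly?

3

Maya holds 100% of Redfern, so Maya controls Redfern.
Maya holds 79% of Lumen, so Maya controls Lumen.
Lumen holds 55% of Crestway, so Maya controls Crestway.
No other company's threshold is met.
Maya controls 3 companies.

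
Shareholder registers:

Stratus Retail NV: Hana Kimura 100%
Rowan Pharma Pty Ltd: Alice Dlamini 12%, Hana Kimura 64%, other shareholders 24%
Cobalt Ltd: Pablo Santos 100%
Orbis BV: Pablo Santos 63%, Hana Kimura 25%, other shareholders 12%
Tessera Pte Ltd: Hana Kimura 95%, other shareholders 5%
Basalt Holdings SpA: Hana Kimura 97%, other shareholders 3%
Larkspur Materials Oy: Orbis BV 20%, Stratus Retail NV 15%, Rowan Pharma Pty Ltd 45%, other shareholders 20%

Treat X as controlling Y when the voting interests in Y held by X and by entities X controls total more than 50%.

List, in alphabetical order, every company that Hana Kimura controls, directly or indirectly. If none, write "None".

Hana holds 100% of Stratus, so Hana controls Stratus.
Hana holds 64% of Rowan, so Hana controls Rowan.
Hana holds 95% of Tessera, so Hana controls Tessera.
Hana holds 97% of Basalt, so Hana controls Basalt.
Stratus and Rowan together hold 15% + 45% = 60% of Larkspur, so Hana controls Larkspur.
No other company's threshold is met.

Basalt Holdings SpA, Larkspur Materials Oy, Rowan Pharma Pty Ltd, Stratus Retail NV, Tessera Pte Ltd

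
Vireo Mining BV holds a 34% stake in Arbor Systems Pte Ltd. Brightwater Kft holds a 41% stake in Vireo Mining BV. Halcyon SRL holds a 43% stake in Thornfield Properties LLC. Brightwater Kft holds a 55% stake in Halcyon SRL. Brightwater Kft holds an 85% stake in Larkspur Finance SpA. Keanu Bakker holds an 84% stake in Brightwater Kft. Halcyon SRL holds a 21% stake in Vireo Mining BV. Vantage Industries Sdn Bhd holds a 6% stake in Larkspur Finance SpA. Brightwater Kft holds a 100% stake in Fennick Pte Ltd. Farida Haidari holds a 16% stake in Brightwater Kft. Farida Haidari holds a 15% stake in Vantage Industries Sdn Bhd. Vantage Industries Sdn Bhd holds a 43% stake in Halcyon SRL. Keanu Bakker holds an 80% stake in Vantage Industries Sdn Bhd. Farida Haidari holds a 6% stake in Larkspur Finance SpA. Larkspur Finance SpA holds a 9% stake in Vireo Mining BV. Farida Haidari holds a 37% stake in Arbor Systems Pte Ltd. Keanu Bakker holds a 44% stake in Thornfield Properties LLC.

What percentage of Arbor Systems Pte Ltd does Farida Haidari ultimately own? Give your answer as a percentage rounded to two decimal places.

40.95%

Farida reaches Arbor along 7 paths.
Direct stake: 37% = 37%.
Via Brightwater → Vireo: 16% × 41% × 34% = 2.2304%.
Via Vantage → Larkspur → Vireo: 15% × 6% × 9% × 34% = 0.02754%.
Via Brightwater → Larkspur → Vireo: 16% × 85% × 9% × 34% = 0.41616%.
Via Larkspur → Vireo: 6% × 9% × 34% = 0.1836%.
Via Brightwater → Halcyon → Vireo: 16% × 55% × 21% × 34% = 0.62832%.
Via Vantage → Halcyon → Vireo: 15% × 43% × 21% × 34% = 0.46053%.
Total: 37% + 2.2304% + 0.02754% + 0.41616% + 0.1836% + 0.62832% + 0.46053% = 40.94655%.
Rounded: 40.95%.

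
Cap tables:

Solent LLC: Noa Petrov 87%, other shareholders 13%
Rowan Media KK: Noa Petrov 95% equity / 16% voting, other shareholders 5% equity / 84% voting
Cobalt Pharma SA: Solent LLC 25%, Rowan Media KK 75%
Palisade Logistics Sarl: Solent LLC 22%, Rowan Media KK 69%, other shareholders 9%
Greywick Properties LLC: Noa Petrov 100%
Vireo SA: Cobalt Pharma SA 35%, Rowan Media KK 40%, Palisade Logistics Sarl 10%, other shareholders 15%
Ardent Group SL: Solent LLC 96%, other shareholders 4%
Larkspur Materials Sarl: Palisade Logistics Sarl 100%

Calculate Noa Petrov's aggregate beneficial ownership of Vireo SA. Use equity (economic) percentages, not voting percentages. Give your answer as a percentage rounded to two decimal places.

79.02%

Noa reaches Vireo along 5 paths.
Via Solent → Cobalt: 87% × 25% × 35% = 7.6125%.
Via Rowan → Cobalt: 95% × 75% × 35% = 24.9375%.
Via Rowan: 95% × 40% = 38%.
Via Solent → Palisade: 87% × 22% × 10% = 1.914%.
Via Rowan → Palisade: 95% × 69% × 10% = 6.555%.
Total: 7.6125% + 24.9375% + 38% + 1.914% + 6.555% = 79.019%.
Rounded: 79.02%.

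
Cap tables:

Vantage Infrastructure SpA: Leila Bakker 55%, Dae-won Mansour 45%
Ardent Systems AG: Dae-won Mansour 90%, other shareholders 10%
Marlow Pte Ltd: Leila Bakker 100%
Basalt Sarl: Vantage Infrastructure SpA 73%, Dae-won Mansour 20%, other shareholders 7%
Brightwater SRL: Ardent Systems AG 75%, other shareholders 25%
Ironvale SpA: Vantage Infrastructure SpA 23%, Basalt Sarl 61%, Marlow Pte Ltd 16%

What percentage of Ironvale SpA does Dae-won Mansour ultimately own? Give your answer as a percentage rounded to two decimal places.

Dae-won reaches Ironvale along 3 paths.
Via Vantage: 45% × 23% = 10.35%.
Via Vantage → Basalt: 45% × 73% × 61% = 20.0385%.
Via Basalt: 20% × 61% = 12.2%.
Total: 10.35% + 20.0385% + 12.2% = 42.5885%.
Rounded: 42.59%.

42.59%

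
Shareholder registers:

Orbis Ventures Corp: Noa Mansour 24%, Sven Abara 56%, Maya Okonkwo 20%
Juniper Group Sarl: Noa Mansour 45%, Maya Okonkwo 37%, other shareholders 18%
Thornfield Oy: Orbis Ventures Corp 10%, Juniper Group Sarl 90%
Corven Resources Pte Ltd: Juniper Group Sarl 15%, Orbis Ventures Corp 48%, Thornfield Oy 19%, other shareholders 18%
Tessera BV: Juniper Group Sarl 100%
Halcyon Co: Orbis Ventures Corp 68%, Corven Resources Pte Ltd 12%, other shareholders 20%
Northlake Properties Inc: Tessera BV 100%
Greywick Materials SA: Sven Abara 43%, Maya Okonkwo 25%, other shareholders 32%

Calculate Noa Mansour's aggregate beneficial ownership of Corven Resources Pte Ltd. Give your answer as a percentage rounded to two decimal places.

Noa reaches Corven along 4 paths.
Via Juniper: 45% × 15% = 6.75%.
Via Orbis: 24% × 48% = 11.52%.
Via Orbis → Thornfield: 24% × 10% × 19% = 0.456%.
Via Juniper → Thornfield: 45% × 90% × 19% = 7.695%.
Total: 6.75% + 11.52% + 0.456% + 7.695% = 26.421%.
Rounded: 26.42%.

26.42%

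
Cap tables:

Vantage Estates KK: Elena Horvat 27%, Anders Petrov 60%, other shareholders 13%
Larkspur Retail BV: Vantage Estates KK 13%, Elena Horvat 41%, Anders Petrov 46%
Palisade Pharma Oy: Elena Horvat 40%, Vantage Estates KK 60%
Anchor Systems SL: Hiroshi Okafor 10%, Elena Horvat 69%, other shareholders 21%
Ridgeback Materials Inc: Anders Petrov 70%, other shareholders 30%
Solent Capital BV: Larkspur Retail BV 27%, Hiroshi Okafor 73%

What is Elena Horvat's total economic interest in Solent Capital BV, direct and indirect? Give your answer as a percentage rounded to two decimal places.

Elena reaches Solent along 2 paths.
Via Vantage → Larkspur: 27% × 13% × 27% = 0.9477%.
Via Larkspur: 41% × 27% = 11.07%.
Total: 0.9477% + 11.07% = 12.0177%.
Rounded: 12.02%.

12.02%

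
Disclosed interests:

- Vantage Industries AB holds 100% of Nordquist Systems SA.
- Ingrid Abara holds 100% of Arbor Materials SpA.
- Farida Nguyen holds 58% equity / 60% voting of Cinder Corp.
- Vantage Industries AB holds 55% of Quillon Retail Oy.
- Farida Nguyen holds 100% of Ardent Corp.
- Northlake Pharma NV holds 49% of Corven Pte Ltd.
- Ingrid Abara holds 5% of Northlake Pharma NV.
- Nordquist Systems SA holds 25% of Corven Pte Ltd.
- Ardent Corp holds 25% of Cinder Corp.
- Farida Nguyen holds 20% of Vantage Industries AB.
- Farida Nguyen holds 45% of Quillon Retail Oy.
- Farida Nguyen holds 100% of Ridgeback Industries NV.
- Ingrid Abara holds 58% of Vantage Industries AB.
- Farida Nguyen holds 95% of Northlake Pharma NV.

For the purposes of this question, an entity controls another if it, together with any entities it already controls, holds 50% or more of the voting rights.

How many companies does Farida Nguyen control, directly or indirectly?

Farida holds 95% of Northlake, so Farida controls Northlake.
Farida holds 100% of Ardent, so Farida controls Ardent.
Farida holds 100% of Ridgeback, so Farida controls Ridgeback.
Ardent and Farida together hold 25% + 60% = 85% of Cinder, so Farida controls Cinder.
No other company's threshold is met.
Farida controls 4 companies.

4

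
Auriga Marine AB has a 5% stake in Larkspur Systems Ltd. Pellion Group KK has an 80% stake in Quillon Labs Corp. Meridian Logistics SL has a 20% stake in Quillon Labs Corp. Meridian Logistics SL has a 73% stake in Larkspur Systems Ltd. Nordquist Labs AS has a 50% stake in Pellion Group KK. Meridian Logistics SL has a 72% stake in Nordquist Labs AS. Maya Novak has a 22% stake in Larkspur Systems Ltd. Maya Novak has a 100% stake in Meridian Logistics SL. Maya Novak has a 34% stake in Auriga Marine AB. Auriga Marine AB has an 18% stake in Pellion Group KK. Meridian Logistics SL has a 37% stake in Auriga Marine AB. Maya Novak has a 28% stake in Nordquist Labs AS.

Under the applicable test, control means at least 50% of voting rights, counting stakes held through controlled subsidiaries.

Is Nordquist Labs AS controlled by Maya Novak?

Maya holds 100% of Meridian, so Maya controls Meridian.
Meridian and Maya together hold 72% + 28% = 100% of Nordquist, so Maya controls Nordquist.

Yes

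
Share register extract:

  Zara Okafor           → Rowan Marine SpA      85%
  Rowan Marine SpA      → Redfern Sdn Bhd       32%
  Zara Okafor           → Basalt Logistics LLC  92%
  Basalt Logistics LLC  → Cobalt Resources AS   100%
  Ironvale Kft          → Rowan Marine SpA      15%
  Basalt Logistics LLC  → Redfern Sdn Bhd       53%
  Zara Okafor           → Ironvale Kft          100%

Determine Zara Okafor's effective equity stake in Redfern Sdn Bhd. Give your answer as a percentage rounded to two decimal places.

Zara reaches Redfern along 3 paths.
Via Basalt: 92% × 53% = 48.76%.
Via Ironvale → Rowan: 100% × 15% × 32% = 4.8%.
Via Rowan: 85% × 32% = 27.2%.
Total: 48.76% + 4.8% + 27.2% = 80.76%.

80.76%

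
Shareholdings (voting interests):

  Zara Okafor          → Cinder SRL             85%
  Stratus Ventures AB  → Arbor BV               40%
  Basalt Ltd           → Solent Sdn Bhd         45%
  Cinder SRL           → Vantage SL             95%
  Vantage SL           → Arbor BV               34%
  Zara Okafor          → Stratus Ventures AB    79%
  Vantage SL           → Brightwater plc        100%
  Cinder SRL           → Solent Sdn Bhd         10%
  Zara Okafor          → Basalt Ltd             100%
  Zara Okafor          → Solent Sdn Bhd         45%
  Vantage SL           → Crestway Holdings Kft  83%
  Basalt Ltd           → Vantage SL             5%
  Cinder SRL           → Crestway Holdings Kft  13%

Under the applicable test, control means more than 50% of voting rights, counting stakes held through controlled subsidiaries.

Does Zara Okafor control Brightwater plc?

Zara holds 85% of Cinder, so Zara controls Cinder.
Zara holds 100% of Basalt, so Zara controls Basalt.
Basalt and Cinder together hold 5% + 95% = 100% of Vantage, so Zara controls Vantage.
Vantage holds 100% of Brightwater, so Zara controls Brightwater.

Yes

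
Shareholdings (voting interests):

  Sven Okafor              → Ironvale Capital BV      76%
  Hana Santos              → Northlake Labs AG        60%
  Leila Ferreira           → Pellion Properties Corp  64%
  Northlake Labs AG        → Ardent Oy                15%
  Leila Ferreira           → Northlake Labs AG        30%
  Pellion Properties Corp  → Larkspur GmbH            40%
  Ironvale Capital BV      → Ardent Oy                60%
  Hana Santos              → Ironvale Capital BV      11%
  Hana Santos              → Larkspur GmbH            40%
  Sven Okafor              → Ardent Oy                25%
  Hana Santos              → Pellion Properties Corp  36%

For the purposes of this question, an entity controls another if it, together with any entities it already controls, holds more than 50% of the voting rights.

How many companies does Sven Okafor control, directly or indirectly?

Sven holds 76% of Ironvale, so Sven controls Ironvale.
Sven and Ironvale together hold 25% + 60% = 85% of Ardent, so Sven controls Ardent.
No other company's threshold is met.
Sven controls 2 companies.

2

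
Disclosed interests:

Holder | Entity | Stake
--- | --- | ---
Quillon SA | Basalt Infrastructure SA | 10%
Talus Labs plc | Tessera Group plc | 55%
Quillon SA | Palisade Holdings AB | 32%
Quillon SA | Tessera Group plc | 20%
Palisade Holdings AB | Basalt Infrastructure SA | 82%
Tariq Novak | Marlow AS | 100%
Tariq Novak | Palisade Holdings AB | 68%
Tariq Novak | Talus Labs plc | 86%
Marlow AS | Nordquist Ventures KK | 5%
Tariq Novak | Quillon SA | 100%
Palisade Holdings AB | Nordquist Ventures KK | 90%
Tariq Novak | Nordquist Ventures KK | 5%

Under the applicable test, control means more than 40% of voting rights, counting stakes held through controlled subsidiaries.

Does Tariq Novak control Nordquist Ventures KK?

Tariq holds 100% of Quillon, so Tariq controls Quillon.
Tariq and Quillon together hold 68% + 32% = 100% of Palisade, so Tariq controls Palisade.
Tariq holds 100% of Marlow, so Tariq controls Marlow.
Marlow and Palisade and Tariq together hold 5% + 90% + 5% = 100% of Nordquist, so Tariq controls Nordquist.

Yes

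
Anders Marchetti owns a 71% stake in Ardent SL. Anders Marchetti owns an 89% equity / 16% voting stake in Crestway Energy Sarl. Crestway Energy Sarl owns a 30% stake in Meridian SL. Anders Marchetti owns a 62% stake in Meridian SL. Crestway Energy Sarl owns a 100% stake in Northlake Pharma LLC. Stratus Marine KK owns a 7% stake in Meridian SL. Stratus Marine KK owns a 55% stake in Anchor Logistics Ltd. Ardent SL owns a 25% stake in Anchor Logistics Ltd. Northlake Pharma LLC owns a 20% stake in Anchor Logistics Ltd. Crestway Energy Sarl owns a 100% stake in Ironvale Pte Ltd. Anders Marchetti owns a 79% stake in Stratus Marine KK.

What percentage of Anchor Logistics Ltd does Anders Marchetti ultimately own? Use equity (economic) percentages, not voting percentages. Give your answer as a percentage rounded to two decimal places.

Anders reaches Anchor along 3 paths.
Via Stratus: 79% × 55% = 43.45%.
Via Crestway → Northlake: 89% × 100% × 20% = 17.8%.
Via Ardent: 71% × 25% = 17.75%.
Total: 43.45% + 17.8% + 17.75% = 79%.
Rounded: 79.00%.

79.00%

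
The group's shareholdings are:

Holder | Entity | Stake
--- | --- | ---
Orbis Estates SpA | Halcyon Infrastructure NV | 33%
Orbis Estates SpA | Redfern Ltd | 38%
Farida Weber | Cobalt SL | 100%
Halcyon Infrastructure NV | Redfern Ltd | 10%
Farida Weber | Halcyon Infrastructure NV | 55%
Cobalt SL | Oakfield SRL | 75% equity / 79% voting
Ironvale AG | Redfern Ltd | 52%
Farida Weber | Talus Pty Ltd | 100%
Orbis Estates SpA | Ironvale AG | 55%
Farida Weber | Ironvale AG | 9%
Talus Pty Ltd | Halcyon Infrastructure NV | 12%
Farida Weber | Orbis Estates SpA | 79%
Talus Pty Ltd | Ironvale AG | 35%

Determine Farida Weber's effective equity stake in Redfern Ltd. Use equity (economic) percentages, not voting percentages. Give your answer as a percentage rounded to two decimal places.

Farida reaches Redfern along 7 paths.
Via Orbis → Halcyon: 79% × 33% × 10% = 2.607%.
Via Talus → Halcyon: 100% × 12% × 10% = 1.2%.
Via Halcyon: 55% × 10% = 5.5%.
Via Orbis → Ironvale: 79% × 55% × 52% = 22.594%.
Via Talus → Ironvale: 100% × 35% × 52% = 18.2%.
Via Ironvale: 9% × 52% = 4.68%.
Via Orbis: 79% × 38% = 30.02%.
Total: 2.607% + 1.2% + 5.5% + 22.594% + 18.2% + 4.68% + 30.02% = 84.801%.
Rounded: 84.80%.

84.80%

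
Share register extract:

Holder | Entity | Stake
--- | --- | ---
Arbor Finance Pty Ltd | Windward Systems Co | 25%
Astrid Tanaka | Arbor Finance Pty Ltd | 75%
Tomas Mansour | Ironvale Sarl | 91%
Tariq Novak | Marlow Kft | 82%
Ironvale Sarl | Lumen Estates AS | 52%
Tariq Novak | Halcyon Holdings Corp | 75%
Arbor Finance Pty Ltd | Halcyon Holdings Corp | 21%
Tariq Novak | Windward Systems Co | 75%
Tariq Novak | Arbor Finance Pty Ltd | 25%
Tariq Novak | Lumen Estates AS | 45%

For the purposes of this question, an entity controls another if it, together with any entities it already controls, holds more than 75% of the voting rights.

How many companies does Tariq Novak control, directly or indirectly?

1

Tariq holds 82% of Marlow, so Tariq controls Marlow.
No other company's threshold is met.
Tariq controls 1 company.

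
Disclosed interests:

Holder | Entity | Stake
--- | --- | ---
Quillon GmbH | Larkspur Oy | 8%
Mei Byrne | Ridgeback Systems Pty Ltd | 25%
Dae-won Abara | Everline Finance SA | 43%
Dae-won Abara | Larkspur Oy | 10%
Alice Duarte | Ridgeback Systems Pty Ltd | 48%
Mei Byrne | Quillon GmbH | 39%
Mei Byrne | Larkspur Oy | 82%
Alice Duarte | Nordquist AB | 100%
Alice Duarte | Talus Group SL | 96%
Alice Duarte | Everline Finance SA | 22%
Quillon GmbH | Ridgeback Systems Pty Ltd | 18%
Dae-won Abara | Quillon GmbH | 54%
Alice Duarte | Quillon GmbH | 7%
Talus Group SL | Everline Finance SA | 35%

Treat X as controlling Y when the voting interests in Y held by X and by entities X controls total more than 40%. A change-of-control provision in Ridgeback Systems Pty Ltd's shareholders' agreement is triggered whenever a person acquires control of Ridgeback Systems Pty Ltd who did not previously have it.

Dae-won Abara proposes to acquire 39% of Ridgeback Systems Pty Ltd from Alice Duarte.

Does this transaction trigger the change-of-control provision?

Yes

The purchase adds only to Dae-won's holdings (Alice's stake shrinks), so Dae-won is the only person who could newly come to control Ridgeback.
Dae-won holds 54% of Quillon, so Dae-won controls Quillon.
Dae-won holds 43% of Everline, so Dae-won controls Everline.
In Ridgeback, Dae-won's side holds only 18%, not > 40%.
So before the transaction, Dae-won does not control Ridgeback.
After the purchase, Dae-won holds 39% of Ridgeback directly, and Alice's stake falls to 9%.
Quillon and Dae-won together hold 18% + 39% = 57% of Ridgeback, so Dae-won controls Ridgeback.
Dae-won did not control Ridgeback before and does after, so the clause is triggered.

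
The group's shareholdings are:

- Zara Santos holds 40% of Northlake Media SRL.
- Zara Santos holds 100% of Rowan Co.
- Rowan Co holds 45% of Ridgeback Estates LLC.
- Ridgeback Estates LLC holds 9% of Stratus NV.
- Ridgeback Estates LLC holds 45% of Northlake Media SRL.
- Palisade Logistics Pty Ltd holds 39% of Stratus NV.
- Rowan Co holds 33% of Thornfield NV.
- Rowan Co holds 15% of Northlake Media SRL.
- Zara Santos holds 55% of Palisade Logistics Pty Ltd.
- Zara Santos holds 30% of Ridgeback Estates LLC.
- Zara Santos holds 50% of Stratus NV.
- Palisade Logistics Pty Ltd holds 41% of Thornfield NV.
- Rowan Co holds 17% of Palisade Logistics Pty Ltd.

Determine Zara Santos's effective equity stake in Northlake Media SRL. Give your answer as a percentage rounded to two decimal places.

88.75%

Zara reaches Northlake along 4 paths.
Via Rowan → Ridgeback: 100% × 45% × 45% = 20.25%.
Via Ridgeback: 30% × 45% = 13.5%.
Direct stake: 40% = 40%.
Via Rowan: 100% × 15% = 15%.
Total: 20.25% + 13.5% + 40% + 15% = 88.75%.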